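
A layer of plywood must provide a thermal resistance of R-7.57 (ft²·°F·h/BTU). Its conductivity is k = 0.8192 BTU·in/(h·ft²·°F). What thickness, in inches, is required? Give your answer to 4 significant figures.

L = R × k = 7.57 × 0.8192 = 6.2013 in

6.201 in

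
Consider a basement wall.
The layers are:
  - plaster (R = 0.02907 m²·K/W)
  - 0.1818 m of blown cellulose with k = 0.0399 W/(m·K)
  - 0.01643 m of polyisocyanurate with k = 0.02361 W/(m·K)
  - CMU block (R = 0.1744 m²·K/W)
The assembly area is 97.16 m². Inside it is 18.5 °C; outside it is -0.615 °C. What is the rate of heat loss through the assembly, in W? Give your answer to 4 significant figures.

0.1818/0.0399 = 4.5564
0.01643/0.02361 = 0.69589
R_total = 0.02907 + 4.5564 + 0.69589 + 0.1744 = 5.4558 m²·K/W
Q = A·ΔT/R = 97.16 × (18.5 − (-0.615)) / 5.4558 = 340.41 W

340.4 W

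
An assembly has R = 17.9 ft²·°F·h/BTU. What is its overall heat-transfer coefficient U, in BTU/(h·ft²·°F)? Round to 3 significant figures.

U = 1/R = 1/17.9 = 0.05587

0.0559 BTU/(h·ft²·°F)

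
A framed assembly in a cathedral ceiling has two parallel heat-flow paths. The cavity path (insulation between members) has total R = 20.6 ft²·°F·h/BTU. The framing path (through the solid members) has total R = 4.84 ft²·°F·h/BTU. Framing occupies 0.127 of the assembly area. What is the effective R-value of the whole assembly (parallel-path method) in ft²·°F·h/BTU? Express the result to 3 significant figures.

U_eff = 0.873/20.6 + 0.127/4.84 = 0.04238 + 0.02624 = 0.06862
R_eff = 1/U_eff = 14.57 ft²·°F·h/BTU

14.6 ft²·°F·h/BTU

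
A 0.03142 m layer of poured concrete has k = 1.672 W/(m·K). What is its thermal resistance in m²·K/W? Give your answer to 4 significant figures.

0.01879 m²·K/W

R = L/k = 0.03142/1.672 = 0.018792 m²·K/W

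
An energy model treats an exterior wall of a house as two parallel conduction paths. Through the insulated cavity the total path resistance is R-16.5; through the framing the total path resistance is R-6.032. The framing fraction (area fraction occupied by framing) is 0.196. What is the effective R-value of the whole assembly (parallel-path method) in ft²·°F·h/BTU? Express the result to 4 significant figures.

U_eff = 0.804/16.5 + 0.196/6.032 = 0.048727 + 0.032493 = 0.081221
R_eff = 1/U_eff = 12.312 ft²·°F·h/BTU

12.31 ft²·°F·h/BTU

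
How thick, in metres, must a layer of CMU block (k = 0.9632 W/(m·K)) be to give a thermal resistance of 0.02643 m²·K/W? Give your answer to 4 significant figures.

L = R·k = 0.02643 × 0.9632 = 0.025457 m

0.02546 m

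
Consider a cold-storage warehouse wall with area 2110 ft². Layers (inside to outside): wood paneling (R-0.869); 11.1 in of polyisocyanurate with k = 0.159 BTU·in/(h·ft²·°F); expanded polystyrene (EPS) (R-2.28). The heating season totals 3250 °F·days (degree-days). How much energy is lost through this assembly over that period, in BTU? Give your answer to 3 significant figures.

11.1/0.159 = 69.81
R_total = 0.869 + 69.81 + 2.28 = 72.96 ft²·°F·h/BTU
E = A × HDD × 24 / R = 2110 × 3250 × 24 / 72.96 = 2256000 BTU

2260000 BTU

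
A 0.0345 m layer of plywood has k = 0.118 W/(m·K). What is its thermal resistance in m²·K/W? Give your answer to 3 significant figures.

R = L/k = 0.0345/0.118 = 0.2924 m²·K/W

0.292 m²·K/W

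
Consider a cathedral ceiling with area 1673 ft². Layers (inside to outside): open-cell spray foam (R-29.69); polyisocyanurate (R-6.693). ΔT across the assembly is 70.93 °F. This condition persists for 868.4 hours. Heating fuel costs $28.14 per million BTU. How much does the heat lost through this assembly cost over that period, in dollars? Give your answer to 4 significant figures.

R_total = 29.69 + 6.693 = 36.383 ft²·°F·h/BTU
Q = 1673 × 70.93 / 36.383 = 3261.6 BTU/h
E = 3261.6 × 868.4 = 2832400 BTU
Cost = 2832400/10⁶ × 28.14 = $79.702

79.70 dollars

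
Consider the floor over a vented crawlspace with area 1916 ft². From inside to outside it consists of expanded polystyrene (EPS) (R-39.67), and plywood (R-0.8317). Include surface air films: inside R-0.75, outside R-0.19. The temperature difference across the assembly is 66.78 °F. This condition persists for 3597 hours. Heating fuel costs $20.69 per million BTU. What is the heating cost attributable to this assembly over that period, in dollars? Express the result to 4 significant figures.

229.8 dollars

R_total = 0.75 + 39.67 + 0.8317 + 0.19 = 41.442 ft²·°F·h/BTU
Q = 1916 × 66.78 / 41.442 = 3087.5 BTU/h
E = 3087.5 × 3597 = 11106000 BTU
Cost = 11106000/10⁶ × 20.69 = $229.78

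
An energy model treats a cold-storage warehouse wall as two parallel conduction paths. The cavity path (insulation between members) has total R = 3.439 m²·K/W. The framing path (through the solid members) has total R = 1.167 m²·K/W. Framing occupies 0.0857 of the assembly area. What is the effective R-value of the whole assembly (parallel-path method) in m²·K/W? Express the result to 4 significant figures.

2.947 m²·K/W

U_eff = 0.9143/3.439 + 0.0857/1.167 = 0.26586 + 0.073436 = 0.3393
R_eff = 1/U_eff = 2.9473 m²·K/W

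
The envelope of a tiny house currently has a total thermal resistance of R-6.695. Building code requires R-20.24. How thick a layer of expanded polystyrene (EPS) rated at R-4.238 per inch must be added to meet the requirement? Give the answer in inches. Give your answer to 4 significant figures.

3.196 in

ΔR = 20.24 − 6.695 = 13.545 ft²·°F·h/BTU
L = ΔR / (R/in) = 13.545/4.238 = 3.1961 in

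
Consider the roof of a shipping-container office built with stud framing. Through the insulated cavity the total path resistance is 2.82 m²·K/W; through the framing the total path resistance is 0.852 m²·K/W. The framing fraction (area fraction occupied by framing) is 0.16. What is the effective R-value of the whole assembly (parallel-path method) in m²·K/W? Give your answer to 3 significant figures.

2.06 m²·K/W

U_eff = 0.84/2.82 + 0.16/0.852 = 0.2979 + 0.1878 = 0.4857
R_eff = 1/U_eff = 2.059 m²·K/W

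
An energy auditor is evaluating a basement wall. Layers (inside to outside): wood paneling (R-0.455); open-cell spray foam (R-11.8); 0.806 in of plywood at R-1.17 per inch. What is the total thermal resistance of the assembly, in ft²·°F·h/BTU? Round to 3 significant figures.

0.806 × 1.17 = 0.943
R_total = 0.455 + 11.8 + 0.943 = 13.2 ft²·°F·h/BTU

13.2 ft²·°F·h/BTU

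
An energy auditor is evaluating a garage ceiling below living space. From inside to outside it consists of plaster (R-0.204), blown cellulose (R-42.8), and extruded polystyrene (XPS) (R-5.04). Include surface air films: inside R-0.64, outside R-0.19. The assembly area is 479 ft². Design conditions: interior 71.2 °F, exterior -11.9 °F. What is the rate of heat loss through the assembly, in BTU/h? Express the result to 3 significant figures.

R_total = 0.64 + 0.204 + 42.8 + 5.04 + 0.19 = 48.87 ft²·°F·h/BTU
Q = A·ΔT/R = 479 × (71.2 − (-11.9)) / 48.87 = 814.4 BTU/h

814 BTU/h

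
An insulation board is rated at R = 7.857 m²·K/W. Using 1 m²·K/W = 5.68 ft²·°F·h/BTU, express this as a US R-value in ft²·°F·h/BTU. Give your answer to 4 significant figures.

R_US = 7.857 × 5.68 = 44.628

44.63 ft²·°F·h/BTU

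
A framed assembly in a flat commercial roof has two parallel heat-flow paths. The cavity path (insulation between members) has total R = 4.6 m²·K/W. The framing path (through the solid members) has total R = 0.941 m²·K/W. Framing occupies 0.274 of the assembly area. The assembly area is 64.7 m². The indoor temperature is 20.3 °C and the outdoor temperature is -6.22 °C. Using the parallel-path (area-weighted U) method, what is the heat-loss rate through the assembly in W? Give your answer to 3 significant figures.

770 W

U_eff = 0.726/4.6 + 0.274/0.941 = 0.1578 + 0.2912 = 0.449
R_eff = 1/U_eff = 2.227 m²·K/W
Q = 64.7 × (20.3 − (-6.22)) / 2.227 = 770.4 W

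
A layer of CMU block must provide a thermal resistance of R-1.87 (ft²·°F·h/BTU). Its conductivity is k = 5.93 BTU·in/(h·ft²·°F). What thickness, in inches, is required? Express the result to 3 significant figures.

11.1 in

L = R × k = 1.87 × 5.93 = 11.09 in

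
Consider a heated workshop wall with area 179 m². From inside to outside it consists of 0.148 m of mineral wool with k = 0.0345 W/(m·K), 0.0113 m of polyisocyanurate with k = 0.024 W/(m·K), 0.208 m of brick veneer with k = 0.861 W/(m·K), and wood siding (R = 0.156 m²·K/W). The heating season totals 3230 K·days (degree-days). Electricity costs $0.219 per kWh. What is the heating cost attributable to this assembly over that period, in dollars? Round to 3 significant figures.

0.148/0.0345 = 4.29
0.0113/0.024 = 0.4708
0.208/0.861 = 0.2416
R_total = 4.29 + 0.4708 + 0.2416 + 0.156 = 5.158 m²·K/W
E = A × HDD × 24 / R / 1000 = 179 × 3230 × 24 / 5.158 / 1000 = 2690 kWh
Cost = 2690 × 0.219 = $589.1

589 dollars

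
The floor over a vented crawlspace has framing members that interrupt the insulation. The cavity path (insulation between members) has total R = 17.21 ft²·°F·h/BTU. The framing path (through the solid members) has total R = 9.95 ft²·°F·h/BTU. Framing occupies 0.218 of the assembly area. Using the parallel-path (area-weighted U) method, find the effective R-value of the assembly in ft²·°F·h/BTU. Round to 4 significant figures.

U_eff = 0.782/17.21 + 0.218/9.95 = 0.045439 + 0.02191 = 0.067348
R_eff = 1/U_eff = 14.848 ft²·°F·h/BTU

14.85 ft²·°F·h/BTU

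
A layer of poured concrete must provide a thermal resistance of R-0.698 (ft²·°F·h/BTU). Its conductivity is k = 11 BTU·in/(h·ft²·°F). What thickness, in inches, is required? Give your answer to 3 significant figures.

7.68 in

L = R × k = 0.698 × 11 = 7.678 in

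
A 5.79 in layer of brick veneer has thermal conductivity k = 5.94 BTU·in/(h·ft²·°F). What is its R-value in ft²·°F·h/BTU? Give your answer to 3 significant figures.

0.975 ft²·°F·h/BTU

R = L/k = 5.79/5.94 = 0.9747 ft²·°F·h/BTU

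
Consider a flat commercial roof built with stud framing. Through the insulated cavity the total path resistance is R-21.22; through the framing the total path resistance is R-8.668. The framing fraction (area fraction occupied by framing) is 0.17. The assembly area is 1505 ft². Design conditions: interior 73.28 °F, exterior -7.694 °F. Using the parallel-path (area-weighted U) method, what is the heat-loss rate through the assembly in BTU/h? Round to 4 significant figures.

7157 BTU/h

U_eff = 0.83/21.22 + 0.17/8.668 = 0.039114 + 0.019612 = 0.058726
R_eff = 1/U_eff = 17.028 ft²·°F·h/BTU
Q = 1505 × (73.28 − (-7.694)) / 17.028 = 7156.7 BTU/h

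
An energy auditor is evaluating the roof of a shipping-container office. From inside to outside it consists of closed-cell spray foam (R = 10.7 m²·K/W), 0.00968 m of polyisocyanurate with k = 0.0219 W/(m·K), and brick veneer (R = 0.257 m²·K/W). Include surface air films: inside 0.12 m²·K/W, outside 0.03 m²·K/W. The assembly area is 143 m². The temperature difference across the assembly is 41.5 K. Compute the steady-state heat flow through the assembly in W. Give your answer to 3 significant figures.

514 W

0.00968/0.0219 = 0.442
R_total = 0.12 + 10.7 + 0.442 + 0.257 + 0.03 = 11.55 m²·K/W
Q = A·ΔT/R = 143 × 41.5 / 11.55 = 513.9 W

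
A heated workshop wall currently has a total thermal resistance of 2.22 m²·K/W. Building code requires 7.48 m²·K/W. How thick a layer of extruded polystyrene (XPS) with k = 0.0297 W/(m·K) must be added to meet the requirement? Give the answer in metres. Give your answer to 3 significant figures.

0.156 m

ΔR = 7.48 − 2.22 = 5.26 m²·K/W
L = ΔR × k = 5.26 × 0.0297 = 0.1562 m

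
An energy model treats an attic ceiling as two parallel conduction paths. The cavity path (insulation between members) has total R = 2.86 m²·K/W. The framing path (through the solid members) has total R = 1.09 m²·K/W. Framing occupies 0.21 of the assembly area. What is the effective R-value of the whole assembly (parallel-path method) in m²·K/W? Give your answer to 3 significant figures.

U_eff = 0.79/2.86 + 0.21/1.09 = 0.2762 + 0.1927 = 0.4689
R_eff = 1/U_eff = 2.133 m²·K/W

2.13 m²·K/W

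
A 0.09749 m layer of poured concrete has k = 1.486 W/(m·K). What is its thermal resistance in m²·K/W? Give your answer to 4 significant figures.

R = L/k = 0.09749/1.486 = 0.065606 m²·K/W

0.06561 m²·K/W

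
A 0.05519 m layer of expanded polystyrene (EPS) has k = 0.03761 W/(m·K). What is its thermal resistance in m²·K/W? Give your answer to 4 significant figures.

R = L/k = 0.05519/0.03761 = 1.4674 m²·K/W

1.467 m²·K/W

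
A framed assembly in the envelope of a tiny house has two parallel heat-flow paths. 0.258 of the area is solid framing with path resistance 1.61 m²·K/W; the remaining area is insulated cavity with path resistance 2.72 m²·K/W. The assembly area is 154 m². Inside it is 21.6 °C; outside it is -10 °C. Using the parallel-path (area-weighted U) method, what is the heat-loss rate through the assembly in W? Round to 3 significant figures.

U_eff = 0.742/2.72 + 0.258/1.61 = 0.2728 + 0.1602 = 0.433
R_eff = 1/U_eff = 2.309 m²·K/W
Q = 154 × (21.6 − (-10)) / 2.309 = 2107 W

2110 W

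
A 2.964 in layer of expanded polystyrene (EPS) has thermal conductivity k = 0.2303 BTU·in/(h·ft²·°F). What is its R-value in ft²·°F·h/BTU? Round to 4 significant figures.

12.87 ft²·°F·h/BTU

R = L/k = 2.964/0.2303 = 12.87 ft²·°F·h/BTU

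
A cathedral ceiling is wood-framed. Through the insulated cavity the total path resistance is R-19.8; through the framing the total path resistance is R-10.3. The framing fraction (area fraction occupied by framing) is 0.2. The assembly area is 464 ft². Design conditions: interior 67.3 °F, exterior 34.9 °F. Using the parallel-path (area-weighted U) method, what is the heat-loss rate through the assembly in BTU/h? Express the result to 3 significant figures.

899 BTU/h

U_eff = 0.8/19.8 + 0.2/10.3 = 0.0404 + 0.01942 = 0.05982
R_eff = 1/U_eff = 16.72 ft²·°F·h/BTU
Q = 464 × (67.3 − 34.9) / 16.72 = 899.3 BTU/h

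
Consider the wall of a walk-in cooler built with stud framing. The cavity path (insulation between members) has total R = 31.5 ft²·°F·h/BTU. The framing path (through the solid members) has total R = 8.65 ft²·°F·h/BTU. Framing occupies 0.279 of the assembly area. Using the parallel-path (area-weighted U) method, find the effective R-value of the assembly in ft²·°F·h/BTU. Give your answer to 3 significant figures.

18.1 ft²·°F·h/BTU

U_eff = 0.721/31.5 + 0.279/8.65 = 0.02289 + 0.03225 = 0.05514
R_eff = 1/U_eff = 18.13 ft²·°F·h/BTU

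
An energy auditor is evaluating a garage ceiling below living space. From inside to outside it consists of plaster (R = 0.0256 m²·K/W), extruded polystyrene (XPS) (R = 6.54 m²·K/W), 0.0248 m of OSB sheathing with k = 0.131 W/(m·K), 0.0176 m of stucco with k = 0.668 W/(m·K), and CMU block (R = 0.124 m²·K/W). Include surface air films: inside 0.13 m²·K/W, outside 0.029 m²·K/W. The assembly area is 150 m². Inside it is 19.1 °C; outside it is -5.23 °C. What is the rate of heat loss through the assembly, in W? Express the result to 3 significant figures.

0.0248/0.131 = 0.1893
0.0176/0.668 = 0.02635
R_total = 0.13 + 0.0256 + 6.54 + 0.1893 + 0.02635 + 0.124 + 0.029 = 7.064 m²·K/W
Q = A·ΔT/R = 150 × (19.1 − (-5.23)) / 7.064 = 516.6 W

517 W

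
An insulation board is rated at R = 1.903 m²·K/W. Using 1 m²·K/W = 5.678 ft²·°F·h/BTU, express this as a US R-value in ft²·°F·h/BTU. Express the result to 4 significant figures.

10.81 ft²·°F·h/BTU

R_US = 1.903 × 5.678 = 10.805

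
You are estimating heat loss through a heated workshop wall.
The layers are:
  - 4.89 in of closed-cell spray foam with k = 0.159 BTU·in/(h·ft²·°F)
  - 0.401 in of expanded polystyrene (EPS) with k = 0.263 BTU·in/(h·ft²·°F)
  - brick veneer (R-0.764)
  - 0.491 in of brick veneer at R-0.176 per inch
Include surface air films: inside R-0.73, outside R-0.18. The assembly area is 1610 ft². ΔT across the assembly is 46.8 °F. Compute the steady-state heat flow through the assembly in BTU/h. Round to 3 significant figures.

2210 BTU/h

4.89/0.159 = 30.75
0.401/0.263 = 1.525
0.491 × 0.176 = 0.08642
R_total = 0.73 + 30.75 + 1.525 + 0.764 + 0.08642 + 0.18 = 34.04 ft²·°F·h/BTU
Q = A·ΔT/R = 1610 × 46.8 / 34.04 = 2214 BTU/h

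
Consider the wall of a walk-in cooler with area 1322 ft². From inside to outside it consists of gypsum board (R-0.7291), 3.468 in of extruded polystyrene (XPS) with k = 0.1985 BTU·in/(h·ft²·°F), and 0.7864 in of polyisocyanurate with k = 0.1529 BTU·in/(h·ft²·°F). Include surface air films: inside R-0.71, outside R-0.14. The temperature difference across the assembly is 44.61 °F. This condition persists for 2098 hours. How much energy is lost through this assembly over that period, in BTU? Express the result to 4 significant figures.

5114000 BTU

3.468/0.1985 = 17.471
0.7864/0.1529 = 5.1432
R_total = 0.71 + 0.7291 + 17.471 + 5.1432 + 0.14 = 24.193 ft²·°F·h/BTU
Q = 1322 × 44.61 / 24.193 = 2437.6 BTU/h
E = 2437.6 × 2098 = 5114100 BTU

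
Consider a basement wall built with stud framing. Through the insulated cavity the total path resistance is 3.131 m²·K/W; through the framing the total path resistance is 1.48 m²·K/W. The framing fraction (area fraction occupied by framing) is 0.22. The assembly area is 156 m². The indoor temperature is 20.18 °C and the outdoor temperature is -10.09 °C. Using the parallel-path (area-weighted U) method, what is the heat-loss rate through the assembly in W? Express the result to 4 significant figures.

1878 W

U_eff = 0.78/3.131 + 0.22/1.48 = 0.24912 + 0.14865 = 0.39777
R_eff = 1/U_eff = 2.514 m²·K/W
Q = 156 × (20.18 − (-10.09)) / 2.514 = 1878.3 W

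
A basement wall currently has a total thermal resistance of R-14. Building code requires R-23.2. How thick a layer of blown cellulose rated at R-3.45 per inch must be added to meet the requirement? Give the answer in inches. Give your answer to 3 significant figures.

2.67 in

ΔR = 23.2 − 14 = 9.2 ft²·°F·h/BTU
L = ΔR / (R/in) = 9.2/3.45 = 2.667 in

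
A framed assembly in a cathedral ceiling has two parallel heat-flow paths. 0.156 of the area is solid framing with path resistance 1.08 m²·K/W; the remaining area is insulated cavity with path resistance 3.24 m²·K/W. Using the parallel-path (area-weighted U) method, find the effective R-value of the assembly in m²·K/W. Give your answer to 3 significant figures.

U_eff = 0.844/3.24 + 0.156/1.08 = 0.2605 + 0.1444 = 0.4049
R_eff = 1/U_eff = 2.47 m²·K/W

2.47 m²·K/W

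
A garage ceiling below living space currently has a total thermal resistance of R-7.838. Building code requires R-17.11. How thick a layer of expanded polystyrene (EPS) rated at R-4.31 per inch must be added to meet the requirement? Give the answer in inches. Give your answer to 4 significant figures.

2.151 in

ΔR = 17.11 − 7.838 = 9.272 ft²·°F·h/BTU
L = ΔR / (R/in) = 9.272/4.31 = 2.1513 in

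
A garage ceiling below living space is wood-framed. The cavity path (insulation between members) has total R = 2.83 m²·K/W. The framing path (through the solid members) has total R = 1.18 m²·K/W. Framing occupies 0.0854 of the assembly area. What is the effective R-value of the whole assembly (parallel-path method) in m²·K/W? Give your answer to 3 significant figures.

2.53 m²·K/W

U_eff = 0.9146/2.83 + 0.0854/1.18 = 0.3232 + 0.07237 = 0.3956
R_eff = 1/U_eff = 2.528 m²·K/W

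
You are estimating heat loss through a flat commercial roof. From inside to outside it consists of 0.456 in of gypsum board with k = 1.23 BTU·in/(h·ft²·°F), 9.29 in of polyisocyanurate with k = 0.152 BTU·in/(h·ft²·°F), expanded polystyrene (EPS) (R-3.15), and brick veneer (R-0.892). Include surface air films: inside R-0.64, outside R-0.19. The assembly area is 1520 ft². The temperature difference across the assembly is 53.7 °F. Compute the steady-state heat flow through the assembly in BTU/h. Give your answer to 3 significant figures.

0.456/1.23 = 0.3707
9.29/0.152 = 61.12
R_total = 0.64 + 0.3707 + 61.12 + 3.15 + 0.892 + 0.19 = 66.36 ft²·°F·h/BTU
Q = A·ΔT/R = 1520 × 53.7 / 66.36 = 1230 BTU/h

1230 BTU/h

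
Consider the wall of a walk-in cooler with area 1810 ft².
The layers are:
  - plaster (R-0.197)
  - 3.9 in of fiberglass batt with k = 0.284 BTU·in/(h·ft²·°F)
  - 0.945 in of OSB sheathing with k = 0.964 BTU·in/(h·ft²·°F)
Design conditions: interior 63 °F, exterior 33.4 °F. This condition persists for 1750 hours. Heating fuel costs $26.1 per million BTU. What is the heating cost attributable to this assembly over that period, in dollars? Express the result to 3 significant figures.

164 dollars

3.9/0.284 = 13.73
0.945/0.964 = 0.9803
R_total = 0.197 + 13.73 + 0.9803 = 14.91 ft²·°F·h/BTU
Q = 1810 × (63 − 33.4) / 14.91 = 3593 BTU/h
E = 3593 × 1750 = 6288000 BTU
Cost = 6288000/10⁶ × 26.1 = $164.1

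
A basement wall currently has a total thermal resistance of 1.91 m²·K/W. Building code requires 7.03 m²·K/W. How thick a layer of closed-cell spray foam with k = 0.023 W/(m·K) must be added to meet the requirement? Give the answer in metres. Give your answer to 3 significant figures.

ΔR = 7.03 − 1.91 = 5.12 m²·K/W
L = ΔR × k = 5.12 × 0.023 = 0.1178 m

0.118 m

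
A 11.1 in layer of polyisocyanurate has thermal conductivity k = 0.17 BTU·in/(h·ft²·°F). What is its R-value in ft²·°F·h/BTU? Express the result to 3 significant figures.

R = L/k = 11.1/0.17 = 65.29 ft²·°F·h/BTU

65.3 ft²·°F·h/BTU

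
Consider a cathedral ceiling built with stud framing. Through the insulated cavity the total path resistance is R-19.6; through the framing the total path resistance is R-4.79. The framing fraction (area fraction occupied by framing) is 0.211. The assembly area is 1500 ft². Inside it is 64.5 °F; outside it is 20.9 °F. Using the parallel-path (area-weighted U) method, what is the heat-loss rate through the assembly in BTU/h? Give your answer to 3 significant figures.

5510 BTU/h

U_eff = 0.789/19.6 + 0.211/4.79 = 0.04026 + 0.04405 = 0.08431
R_eff = 1/U_eff = 11.86 ft²·°F·h/BTU
Q = 1500 × (64.5 − 20.9) / 11.86 = 5514 BTU/h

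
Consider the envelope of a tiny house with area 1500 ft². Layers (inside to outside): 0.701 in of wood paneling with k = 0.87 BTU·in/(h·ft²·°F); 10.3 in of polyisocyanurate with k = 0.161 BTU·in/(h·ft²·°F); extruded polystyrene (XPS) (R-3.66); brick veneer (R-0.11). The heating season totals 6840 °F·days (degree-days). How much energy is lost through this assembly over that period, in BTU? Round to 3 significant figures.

3590000 BTU

0.701/0.87 = 0.8057
10.3/0.161 = 63.98
R_total = 0.8057 + 63.98 + 3.66 + 0.11 = 68.55 ft²·°F·h/BTU
E = A × HDD × 24 / R = 1500 × 6840 × 24 / 68.55 = 3592000 BTU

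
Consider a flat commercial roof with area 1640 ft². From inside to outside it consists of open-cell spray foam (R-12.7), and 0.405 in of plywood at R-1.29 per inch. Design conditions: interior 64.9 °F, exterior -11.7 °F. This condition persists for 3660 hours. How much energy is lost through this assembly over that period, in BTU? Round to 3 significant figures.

34800000 BTU

0.405 × 1.29 = 0.5225
R_total = 12.7 + 0.5225 = 13.22 ft²·°F·h/BTU
Q = 1640 × (64.9 − (-11.7)) / 13.22 = 9501 BTU/h
E = 9501 × 3660 = 34770000 BTU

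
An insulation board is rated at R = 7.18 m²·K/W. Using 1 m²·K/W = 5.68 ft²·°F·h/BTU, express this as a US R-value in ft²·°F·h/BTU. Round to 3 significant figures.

R_US = 7.18 × 5.68 = 40.78

40.8 ft²·°F·h/BTU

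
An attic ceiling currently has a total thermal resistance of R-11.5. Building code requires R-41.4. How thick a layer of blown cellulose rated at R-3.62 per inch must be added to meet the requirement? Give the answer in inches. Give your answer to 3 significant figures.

ΔR = 41.4 − 11.5 = 29.9 ft²·°F·h/BTU
L = ΔR / (R/in) = 29.9/3.62 = 8.26 in

8.26 in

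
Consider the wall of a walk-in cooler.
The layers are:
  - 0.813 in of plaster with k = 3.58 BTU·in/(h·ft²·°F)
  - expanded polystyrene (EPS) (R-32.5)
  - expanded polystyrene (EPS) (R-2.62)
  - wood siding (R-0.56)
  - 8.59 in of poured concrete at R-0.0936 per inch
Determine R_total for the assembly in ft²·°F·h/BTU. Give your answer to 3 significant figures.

36.7 ft²·°F·h/BTU

0.813/3.58 = 0.2271
8.59 × 0.0936 = 0.804
R_total = 0.2271 + 32.5 + 2.62 + 0.56 + 0.804 = 36.71 ft²·°F·h/BTU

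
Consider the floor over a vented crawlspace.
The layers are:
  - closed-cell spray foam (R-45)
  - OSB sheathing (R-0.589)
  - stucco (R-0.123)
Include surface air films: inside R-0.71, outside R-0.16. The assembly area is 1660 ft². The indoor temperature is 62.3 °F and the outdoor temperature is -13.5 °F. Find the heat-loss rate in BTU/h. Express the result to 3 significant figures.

R_total = 0.71 + 45 + 0.589 + 0.123 + 0.16 = 46.58 ft²·°F·h/BTU
Q = A·ΔT/R = 1660 × (62.3 − (-13.5)) / 46.58 = 2701 BTU/h

2700 BTU/h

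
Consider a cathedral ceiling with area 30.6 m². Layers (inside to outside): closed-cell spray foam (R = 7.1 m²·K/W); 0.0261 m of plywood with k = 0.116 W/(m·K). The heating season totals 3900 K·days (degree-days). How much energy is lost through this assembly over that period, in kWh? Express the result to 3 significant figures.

391 kWh

0.0261/0.116 = 0.225
R_total = 7.1 + 0.225 = 7.325 m²·K/W
E = A × HDD × 24 / R / 1000 = 30.6 × 3900 × 24 / 7.325 / 1000 = 391 kWh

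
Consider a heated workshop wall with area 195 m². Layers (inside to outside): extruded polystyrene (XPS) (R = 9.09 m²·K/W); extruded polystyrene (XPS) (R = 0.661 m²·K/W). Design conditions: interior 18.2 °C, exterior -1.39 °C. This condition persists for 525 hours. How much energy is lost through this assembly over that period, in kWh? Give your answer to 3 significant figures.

R_total = 9.09 + 0.661 = 9.751 m²·K/W
Q = 195 × (18.2 − (-1.39)) / 9.751 = 391.8 W
E = 391.8 W × 525 h / 1000 = 205.7 kWh

206 kWh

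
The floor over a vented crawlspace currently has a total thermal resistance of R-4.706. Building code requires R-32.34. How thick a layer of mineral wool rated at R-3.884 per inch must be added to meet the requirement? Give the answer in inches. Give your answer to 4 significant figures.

ΔR = 32.34 − 4.706 = 27.634 ft²·°F·h/BTU
L = ΔR / (R/in) = 27.634/3.884 = 7.1148 in

7.115 in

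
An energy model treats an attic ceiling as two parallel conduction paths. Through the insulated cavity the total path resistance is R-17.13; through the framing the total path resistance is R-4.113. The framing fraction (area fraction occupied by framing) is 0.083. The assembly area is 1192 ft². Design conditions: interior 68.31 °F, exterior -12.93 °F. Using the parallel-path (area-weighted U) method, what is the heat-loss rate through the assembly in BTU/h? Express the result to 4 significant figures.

7138 BTU/h

U_eff = 0.917/17.13 + 0.083/4.113 = 0.053532 + 0.02018 = 0.073712
R_eff = 1/U_eff = 13.566 ft²·°F·h/BTU
Q = 1192 × (68.31 − (-12.93)) / 13.566 = 7138.1 BTU/h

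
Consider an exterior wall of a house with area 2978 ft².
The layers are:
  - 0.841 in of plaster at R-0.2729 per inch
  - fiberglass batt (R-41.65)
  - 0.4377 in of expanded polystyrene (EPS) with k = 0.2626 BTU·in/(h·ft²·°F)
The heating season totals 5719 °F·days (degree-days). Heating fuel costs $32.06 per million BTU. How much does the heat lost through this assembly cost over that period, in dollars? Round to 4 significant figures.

0.841 × 0.2729 = 0.22951
0.4377/0.2626 = 1.6668
R_total = 0.22951 + 41.65 + 1.6668 = 43.546 ft²·°F·h/BTU
E = A × HDD × 24 / R = 2978 × 5719 × 24 / 43.546 = 9386500 BTU
Cost = 9386500/10⁶ × 32.06 = $300.93

300.9 dollars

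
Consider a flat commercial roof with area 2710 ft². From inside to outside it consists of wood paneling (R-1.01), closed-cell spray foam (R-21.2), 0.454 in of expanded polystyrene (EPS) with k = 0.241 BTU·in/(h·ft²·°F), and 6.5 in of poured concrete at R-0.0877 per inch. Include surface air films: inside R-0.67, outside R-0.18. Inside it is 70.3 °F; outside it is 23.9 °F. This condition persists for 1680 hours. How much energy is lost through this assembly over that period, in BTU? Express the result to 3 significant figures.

0.454/0.241 = 1.884
6.5 × 0.0877 = 0.57
R_total = 0.67 + 1.01 + 21.2 + 1.884 + 0.57 + 0.18 = 25.51 ft²·°F·h/BTU
Q = 2710 × (70.3 − 23.9) / 25.51 = 4928 BTU/h
E = 4928 × 1680 = 8280000 BTU

8280000 BTU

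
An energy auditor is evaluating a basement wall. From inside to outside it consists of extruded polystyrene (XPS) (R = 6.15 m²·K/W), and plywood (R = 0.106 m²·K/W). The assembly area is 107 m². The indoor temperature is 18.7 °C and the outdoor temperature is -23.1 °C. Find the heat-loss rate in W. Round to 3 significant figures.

R_total = 6.15 + 0.106 = 6.256 m²·K/W
Q = A·ΔT/R = 107 × (18.7 − (-23.1)) / 6.256 = 714.9 W

715 W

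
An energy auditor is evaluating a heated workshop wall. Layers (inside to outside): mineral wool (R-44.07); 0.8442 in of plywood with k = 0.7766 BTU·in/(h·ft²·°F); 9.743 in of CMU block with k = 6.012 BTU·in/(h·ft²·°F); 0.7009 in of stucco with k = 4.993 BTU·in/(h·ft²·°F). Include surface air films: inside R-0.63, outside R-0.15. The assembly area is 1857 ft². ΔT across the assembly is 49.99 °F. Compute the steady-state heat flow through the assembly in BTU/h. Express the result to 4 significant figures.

1946 BTU/h

0.8442/0.7766 = 1.087
9.743/6.012 = 1.6206
0.7009/4.993 = 0.14038
R_total = 0.63 + 44.07 + 1.087 + 1.6206 + 0.14038 + 0.15 = 47.698 ft²·°F·h/BTU
Q = A·ΔT/R = 1857 × 49.99 / 47.698 = 1946.2 BTU/h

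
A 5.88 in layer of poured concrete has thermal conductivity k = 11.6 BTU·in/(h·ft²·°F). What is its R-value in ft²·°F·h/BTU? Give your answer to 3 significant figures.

R = L/k = 5.88/11.6 = 0.5069 ft²·°F·h/BTU

0.507 ft²·°F·h/BTU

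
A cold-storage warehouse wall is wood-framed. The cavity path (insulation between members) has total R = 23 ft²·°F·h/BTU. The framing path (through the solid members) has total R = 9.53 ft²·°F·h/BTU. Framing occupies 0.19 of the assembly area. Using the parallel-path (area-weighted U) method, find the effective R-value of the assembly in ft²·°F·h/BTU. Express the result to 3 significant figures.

U_eff = 0.81/23 + 0.19/9.53 = 0.03522 + 0.01994 = 0.05515
R_eff = 1/U_eff = 18.13 ft²·°F·h/BTU

18.1 ft²·°F·h/BTU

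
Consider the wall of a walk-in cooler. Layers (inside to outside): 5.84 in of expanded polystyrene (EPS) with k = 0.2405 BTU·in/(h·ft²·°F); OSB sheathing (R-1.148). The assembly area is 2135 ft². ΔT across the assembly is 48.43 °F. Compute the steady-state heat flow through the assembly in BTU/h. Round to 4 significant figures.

5.84/0.2405 = 24.283
R_total = 24.283 + 1.148 = 25.431 ft²·°F·h/BTU
Q = A·ΔT/R = 2135 × 48.43 / 25.431 = 4065.9 BTU/h

4066 BTU/h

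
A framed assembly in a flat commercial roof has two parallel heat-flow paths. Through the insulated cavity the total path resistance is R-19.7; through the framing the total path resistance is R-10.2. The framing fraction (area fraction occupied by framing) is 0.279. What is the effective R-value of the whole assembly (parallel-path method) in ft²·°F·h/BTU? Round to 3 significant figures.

U_eff = 0.721/19.7 + 0.279/10.2 = 0.0366 + 0.02735 = 0.06395
R_eff = 1/U_eff = 15.64 ft²·°F·h/BTU

15.6 ft²·°F·h/BTU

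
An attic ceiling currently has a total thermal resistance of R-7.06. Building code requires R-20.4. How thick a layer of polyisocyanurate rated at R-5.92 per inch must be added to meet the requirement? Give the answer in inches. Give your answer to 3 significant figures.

2.25 in

ΔR = 20.4 − 7.06 = 13.34 ft²·°F·h/BTU
L = ΔR / (R/in) = 13.34/5.92 = 2.253 in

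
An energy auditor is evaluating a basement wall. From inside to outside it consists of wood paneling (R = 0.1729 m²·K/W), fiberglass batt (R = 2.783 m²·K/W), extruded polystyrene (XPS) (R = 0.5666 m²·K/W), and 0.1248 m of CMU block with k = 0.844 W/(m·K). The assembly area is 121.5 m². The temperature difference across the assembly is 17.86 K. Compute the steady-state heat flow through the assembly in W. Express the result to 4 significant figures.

591.2 W

0.1248/0.844 = 0.14787
R_total = 0.1729 + 2.783 + 0.5666 + 0.14787 = 3.6704 m²·K/W
Q = A·ΔT/R = 121.5 × 17.86 / 3.6704 = 591.22 W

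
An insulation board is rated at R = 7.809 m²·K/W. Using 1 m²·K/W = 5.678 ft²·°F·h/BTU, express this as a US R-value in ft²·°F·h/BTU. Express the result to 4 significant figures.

R_US = 7.809 × 5.678 = 44.34

44.34 ft²·°F·h/BTU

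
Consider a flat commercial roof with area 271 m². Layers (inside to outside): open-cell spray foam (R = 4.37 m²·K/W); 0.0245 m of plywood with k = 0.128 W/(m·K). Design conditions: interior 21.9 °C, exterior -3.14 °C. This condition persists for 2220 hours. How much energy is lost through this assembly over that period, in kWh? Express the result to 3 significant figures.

3300 kWh

0.0245/0.128 = 0.1914
R_total = 4.37 + 0.1914 = 4.561 m²·K/W
Q = 271 × (21.9 − (-3.14)) / 4.561 = 1488 W
E = 1488 W × 2220 h / 1000 = 3303 kWh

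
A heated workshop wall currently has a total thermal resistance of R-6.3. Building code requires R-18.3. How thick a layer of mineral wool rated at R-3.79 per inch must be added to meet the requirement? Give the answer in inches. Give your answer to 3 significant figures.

3.17 in

ΔR = 18.3 − 6.3 = 12 ft²·°F·h/BTU
L = ΔR / (R/in) = 12/3.79 = 3.166 in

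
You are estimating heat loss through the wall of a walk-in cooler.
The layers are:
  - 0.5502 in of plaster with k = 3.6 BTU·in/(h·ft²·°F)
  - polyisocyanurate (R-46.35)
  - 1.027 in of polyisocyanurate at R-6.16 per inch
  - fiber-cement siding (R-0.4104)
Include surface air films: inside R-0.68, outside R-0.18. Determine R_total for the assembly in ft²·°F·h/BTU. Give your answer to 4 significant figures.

54.10 ft²·°F·h/BTU

0.5502/3.6 = 0.15283
1.027 × 6.16 = 6.3263
R_total = 0.68 + 0.15283 + 46.35 + 6.3263 + 0.4104 + 0.18 = 54.1 ft²·°F·h/BTU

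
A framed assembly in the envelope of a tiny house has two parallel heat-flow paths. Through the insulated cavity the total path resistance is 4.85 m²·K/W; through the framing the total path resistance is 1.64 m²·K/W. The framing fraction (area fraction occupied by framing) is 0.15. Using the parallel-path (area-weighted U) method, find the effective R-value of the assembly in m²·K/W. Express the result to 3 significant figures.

U_eff = 0.85/4.85 + 0.15/1.64 = 0.1753 + 0.09146 = 0.2667
R_eff = 1/U_eff = 3.749 m²·K/W

3.75 m²·K/W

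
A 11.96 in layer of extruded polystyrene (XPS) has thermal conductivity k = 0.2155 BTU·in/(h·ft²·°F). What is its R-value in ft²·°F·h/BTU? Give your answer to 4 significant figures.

R = L/k = 11.96/0.2155 = 55.499 ft²·°F·h/BTU

55.50 ft²·°F·h/BTU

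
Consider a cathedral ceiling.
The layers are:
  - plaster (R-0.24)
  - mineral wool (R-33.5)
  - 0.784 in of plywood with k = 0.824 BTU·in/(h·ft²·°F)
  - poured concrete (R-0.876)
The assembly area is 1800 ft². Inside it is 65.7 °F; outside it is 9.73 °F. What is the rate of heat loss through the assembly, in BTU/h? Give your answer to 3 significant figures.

0.784/0.824 = 0.9515
R_total = 0.24 + 33.5 + 0.9515 + 0.876 = 35.57 ft²·°F·h/BTU
Q = A·ΔT/R = 1800 × (65.7 − 9.73) / 35.57 = 2833 BTU/h

2830 BTU/h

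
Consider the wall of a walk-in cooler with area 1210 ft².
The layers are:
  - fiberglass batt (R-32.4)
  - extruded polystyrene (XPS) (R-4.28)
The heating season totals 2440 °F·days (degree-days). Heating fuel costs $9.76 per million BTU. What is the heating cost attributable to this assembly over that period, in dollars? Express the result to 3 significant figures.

R_total = 32.4 + 4.28 = 36.68 ft²·°F·h/BTU
E = A × HDD × 24 / R = 1210 × 2440 × 24 / 36.68 = 1932000 BTU
Cost = 1932000/10⁶ × 9.76 = $18.85

18.9 dollars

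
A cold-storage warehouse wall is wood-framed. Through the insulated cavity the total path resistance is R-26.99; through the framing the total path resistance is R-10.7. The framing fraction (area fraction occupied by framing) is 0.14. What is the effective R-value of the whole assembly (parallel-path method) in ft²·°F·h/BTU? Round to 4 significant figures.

U_eff = 0.86/26.99 + 0.14/10.7 = 0.031864 + 0.013084 = 0.044948
R_eff = 1/U_eff = 22.248 ft²·°F·h/BTU

22.25 ft²·°F·h/BTU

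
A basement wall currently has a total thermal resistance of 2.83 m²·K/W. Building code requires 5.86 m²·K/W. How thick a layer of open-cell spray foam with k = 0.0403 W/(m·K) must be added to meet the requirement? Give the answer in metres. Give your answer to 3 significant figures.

ΔR = 5.86 − 2.83 = 3.03 m²·K/W
L = ΔR × k = 3.03 × 0.0403 = 0.1221 m

0.122 m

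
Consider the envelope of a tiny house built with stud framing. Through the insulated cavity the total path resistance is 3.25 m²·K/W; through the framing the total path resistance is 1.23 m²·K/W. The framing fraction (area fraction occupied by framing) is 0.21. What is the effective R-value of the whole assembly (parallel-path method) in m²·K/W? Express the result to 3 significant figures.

2.42 m²·K/W

U_eff = 0.79/3.25 + 0.21/1.23 = 0.2431 + 0.1707 = 0.4138
R_eff = 1/U_eff = 2.417 m²·K/W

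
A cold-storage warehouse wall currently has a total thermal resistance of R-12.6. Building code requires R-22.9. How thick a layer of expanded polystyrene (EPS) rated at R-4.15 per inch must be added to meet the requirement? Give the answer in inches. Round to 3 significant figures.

2.48 in

ΔR = 22.9 − 12.6 = 10.3 ft²·°F·h/BTU
L = ΔR / (R/in) = 10.3/4.15 = 2.482 in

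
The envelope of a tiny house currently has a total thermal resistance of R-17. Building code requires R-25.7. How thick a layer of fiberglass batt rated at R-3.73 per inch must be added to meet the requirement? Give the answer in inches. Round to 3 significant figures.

ΔR = 25.7 − 17 = 8.7 ft²·°F·h/BTU
L = ΔR / (R/in) = 8.7/3.73 = 2.332 in

2.33 in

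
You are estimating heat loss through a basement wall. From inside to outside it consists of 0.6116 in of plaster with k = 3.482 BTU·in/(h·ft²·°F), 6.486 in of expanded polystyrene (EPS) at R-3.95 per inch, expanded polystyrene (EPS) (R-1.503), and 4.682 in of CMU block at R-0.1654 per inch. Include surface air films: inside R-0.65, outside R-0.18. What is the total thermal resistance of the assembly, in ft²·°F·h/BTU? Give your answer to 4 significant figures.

28.90 ft²·°F·h/BTU

0.6116/3.482 = 0.17565
6.486 × 3.95 = 25.62
4.682 × 0.1654 = 0.7744
R_total = 0.65 + 0.17565 + 25.62 + 1.503 + 0.7744 + 0.18 = 28.903 ft²·°F·h/BTU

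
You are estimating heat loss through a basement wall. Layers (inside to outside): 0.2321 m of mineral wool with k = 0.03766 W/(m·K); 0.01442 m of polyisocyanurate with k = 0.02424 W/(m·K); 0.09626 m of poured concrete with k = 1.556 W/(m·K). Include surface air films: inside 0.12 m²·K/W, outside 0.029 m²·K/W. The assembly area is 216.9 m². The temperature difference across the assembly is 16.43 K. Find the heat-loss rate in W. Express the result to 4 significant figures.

0.2321/0.03766 = 6.163
0.01442/0.02424 = 0.59488
0.09626/1.556 = 0.061864
R_total = 0.12 + 6.163 + 0.59488 + 0.061864 + 0.029 = 6.9688 m²·K/W
Q = A·ΔT/R = 216.9 × 16.43 / 6.9688 = 511.38 W

511.4 W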